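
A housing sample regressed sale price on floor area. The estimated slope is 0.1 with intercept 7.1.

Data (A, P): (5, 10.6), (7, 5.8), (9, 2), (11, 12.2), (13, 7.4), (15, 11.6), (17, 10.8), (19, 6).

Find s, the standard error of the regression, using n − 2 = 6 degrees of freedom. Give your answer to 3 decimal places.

A=5: P̂ = 7.1 + 0.1·5 = 7.6; r = 10.6 − 7.6 = 3
A=7: P̂ = 7.1 + 0.1·7 = 7.8; r = 5.8 − 7.8 = -2
A=9: P̂ = 7.1 + 0.1·9 = 8; r = 2 − 8 = -6
A=11: P̂ = 7.1 + 0.1·11 = 8.2; r = 12.2 − 8.2 = 4
A=13: P̂ = 7.1 + 0.1·13 = 8.4; r = 7.4 − 8.4 = -1
A=15: P̂ = 7.1 + 0.1·15 = 8.6; r = 11.6 − 8.6 = 3
A=17: P̂ = 7.1 + 0.1·17 = 8.8; r = 10.8 − 8.8 = 2
A=19: P̂ = 7.1 + 0.1·19 = 9; r = 6 − 9 = -3
SSE = 9 + 4 + 36 + 16 + 1 + 9 + 4 + 9 = 88
s = √(88/6) = √14.6667 ≈ 3.830

s = 3.830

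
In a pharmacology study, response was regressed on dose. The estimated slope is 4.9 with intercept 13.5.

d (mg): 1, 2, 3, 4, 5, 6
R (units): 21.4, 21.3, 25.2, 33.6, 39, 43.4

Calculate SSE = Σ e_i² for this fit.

d=1: R̂ = 13.5 + 4.9·1 = 18.4; e = 21.4 − 18.4 = 3
d=2: R̂ = 13.5 + 4.9·2 = 23.3; e = 21.3 − 23.3 = -2
d=3: R̂ = 13.5 + 4.9·3 = 28.2; e = 25.2 − 28.2 = -3
d=4: R̂ = 13.5 + 4.9·4 = 33.1; e = 33.6 − 33.1 = 0.5
d=5: R̂ = 13.5 + 4.9·5 = 38; e = 39 − 38 = 1
d=6: R̂ = 13.5 + 4.9·6 = 42.9; e = 43.4 − 42.9 = 0.5
SSE = 9 + 4 + 9 + 0.25 + 1 + 0.25 = 23.5

SSE = 23.5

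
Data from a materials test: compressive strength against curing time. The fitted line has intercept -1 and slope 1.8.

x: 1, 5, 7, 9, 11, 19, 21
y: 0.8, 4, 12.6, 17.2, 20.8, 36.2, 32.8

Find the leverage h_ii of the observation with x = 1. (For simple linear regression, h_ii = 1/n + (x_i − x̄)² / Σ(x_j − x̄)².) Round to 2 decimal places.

h = 0.42

x̄ = (1 + 5 + 7 + 9 + 11 + 19 + 21)/7 = 10.4286
Σ(x − x̄)² = 88.898 + 29.4694 + 11.7551 + 2.04082 + 0.326531 + 73.4694 + 111.755 = 317.714
h = 1/7 + (-9.42857)²/317.714 = 0.142857 + 0.279805 = 0.42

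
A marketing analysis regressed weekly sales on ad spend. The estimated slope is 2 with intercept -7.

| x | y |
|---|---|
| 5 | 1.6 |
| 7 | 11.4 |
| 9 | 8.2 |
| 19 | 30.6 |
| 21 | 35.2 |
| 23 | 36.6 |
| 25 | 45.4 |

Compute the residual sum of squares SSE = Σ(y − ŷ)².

SSE = 40.88

x=5: ŷ = -7 + 2·5 = 3; r = 1.6 − 3 = -1.4
x=7: ŷ = -7 + 2·7 = 7; r = 11.4 − 7 = 4.4
x=9: ŷ = -7 + 2·9 = 11; r = 8.2 − 11 = -2.8
x=19: ŷ = -7 + 2·19 = 31; r = 30.6 − 31 = -0.4
x=21: ŷ = -7 + 2·21 = 35; r = 35.2 − 35 = 0.2
x=23: ŷ = -7 + 2·23 = 39; r = 36.6 − 39 = -2.4
x=25: ŷ = -7 + 2·25 = 43; r = 45.4 − 43 = 2.4
SSE = 1.96 + 19.36 + 7.84 + 0.16 + 0.04 + 5.76 + 5.76 = 40.88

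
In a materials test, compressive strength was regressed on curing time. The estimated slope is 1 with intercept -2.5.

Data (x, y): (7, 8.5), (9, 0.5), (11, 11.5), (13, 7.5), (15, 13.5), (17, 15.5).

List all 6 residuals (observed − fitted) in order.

4, -6, 3, -3, 1, 1

x=7: ŷ = -2.5 + 7 = 4.5; r = 8.5 − 4.5 = 4
x=9: ŷ = -2.5 + 9 = 6.5; r = 0.5 − 6.5 = -6
x=11: ŷ = -2.5 + 11 = 8.5; r = 11.5 − 8.5 = 3
x=13: ŷ = -2.5 + 13 = 10.5; r = 7.5 − 10.5 = -3
x=15: ŷ = -2.5 + 15 = 12.5; r = 13.5 − 12.5 = 1
x=17: ŷ = -2.5 + 17 = 14.5; r = 15.5 − 14.5 = 1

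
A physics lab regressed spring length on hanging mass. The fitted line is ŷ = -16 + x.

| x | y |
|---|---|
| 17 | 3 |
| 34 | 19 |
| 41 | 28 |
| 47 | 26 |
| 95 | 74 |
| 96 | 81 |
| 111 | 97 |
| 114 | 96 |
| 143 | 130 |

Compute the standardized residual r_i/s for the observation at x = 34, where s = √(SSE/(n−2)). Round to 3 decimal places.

x=17: ŷ = -16 + 17 = 1; r = 3 − 1 = 2
x=34: ŷ = -16 + 34 = 18; r = 19 − 18 = 1
x=41: ŷ = -16 + 41 = 25; r = 28 − 25 = 3
x=47: ŷ = -16 + 47 = 31; r = 26 − 31 = -5
x=95: ŷ = -16 + 95 = 79; r = 74 − 79 = -5
x=96: ŷ = -16 + 96 = 80; r = 81 − 80 = 1
x=111: ŷ = -16 + 111 = 95; r = 97 − 95 = 2
x=114: ŷ = -16 + 114 = 98; r = 96 − 98 = -2
x=143: ŷ = -16 + 143 = 127; r = 130 − 127 = 3
SSE = 4 + 1 + 9 + 25 + 25 + 1 + 4 + 4 + 9 = 82
s = √(82/7) = 3.42261
r/s = 1 / 3.42261 = 0.292

0.292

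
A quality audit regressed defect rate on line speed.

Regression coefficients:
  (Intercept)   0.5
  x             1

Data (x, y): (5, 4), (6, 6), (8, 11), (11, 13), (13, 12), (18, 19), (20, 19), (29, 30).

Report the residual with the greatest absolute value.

e = 2.5

x=5: ŷ = 0.5 + 5 = 5.5; e = 4 − 5.5 = -1.5
x=6: ŷ = 0.5 + 6 = 6.5; e = 6 − 6.5 = -0.5
x=8: ŷ = 0.5 + 8 = 8.5; e = 11 − 8.5 = 2.5
x=11: ŷ = 0.5 + 11 = 11.5; e = 13 − 11.5 = 1.5
x=13: ŷ = 0.5 + 13 = 13.5; e = 12 − 13.5 = -1.5
x=18: ŷ = 0.5 + 18 = 18.5; e = 19 − 18.5 = 0.5
x=20: ŷ = 0.5 + 20 = 20.5; e = 19 − 20.5 = -1.5
x=29: ŷ = 0.5 + 29 = 29.5; e = 30 − 29.5 = 0.5
Largest |e| is 2.5 at x = 8, residual 2.5.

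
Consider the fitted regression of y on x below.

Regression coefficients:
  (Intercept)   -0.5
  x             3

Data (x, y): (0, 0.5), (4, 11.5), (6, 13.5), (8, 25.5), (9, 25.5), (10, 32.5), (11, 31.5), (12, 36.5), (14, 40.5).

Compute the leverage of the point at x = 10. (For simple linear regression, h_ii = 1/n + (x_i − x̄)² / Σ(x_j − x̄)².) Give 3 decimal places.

x̄ = (0 + 4 + 6 + 8 + 9 + 10 + 11 + 12 + 14)/9 = 8.22222
Σ(x − x̄)² = 67.6049 + 17.8272 + 4.93827 + 0.0493827 + 0.604938 + 3.16049 + 7.71605 + 14.2716 + 33.3827 = 149.556
h = 1/9 + (1.77778)²/149.556 = 0.111111 + 0.0211326 = 0.132

h = 0.132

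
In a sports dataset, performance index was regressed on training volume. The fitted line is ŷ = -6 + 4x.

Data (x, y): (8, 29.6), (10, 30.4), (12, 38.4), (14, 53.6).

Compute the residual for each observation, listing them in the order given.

3.6, -3.6, -3.6, 3.6

x=8: ŷ = -6 + 4·8 = 26; r = 29.6 − 26 = 3.6
x=10: ŷ = -6 + 4·10 = 34; r = 30.4 − 34 = -3.6
x=12: ŷ = -6 + 4·12 = 42; r = 38.4 − 42 = -3.6
x=14: ŷ = -6 + 4·14 = 50; r = 53.6 − 50 = 3.6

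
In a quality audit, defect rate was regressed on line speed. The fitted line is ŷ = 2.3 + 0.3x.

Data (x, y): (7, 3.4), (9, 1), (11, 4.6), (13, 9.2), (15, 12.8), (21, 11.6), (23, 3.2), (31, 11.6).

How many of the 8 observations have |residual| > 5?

2

x=7: ŷ = 2.3 + 0.3·7 = 4.4; e = 3.4 − 4.4 = -1
x=9: ŷ = 2.3 + 0.3·9 = 5; e = 1 − 5 = -4
x=11: ŷ = 2.3 + 0.3·11 = 5.6; e = 4.6 − 5.6 = -1
x=13: ŷ = 2.3 + 0.3·13 = 6.2; e = 9.2 − 6.2 = 3
x=15: ŷ = 2.3 + 0.3·15 = 6.8; e = 12.8 − 6.8 = 6
x=21: ŷ = 2.3 + 0.3·21 = 8.6; e = 11.6 − 8.6 = 3
x=23: ŷ = 2.3 + 0.3·23 = 9.2; e = 3.2 − 9.2 = -6
x=31: ŷ = 2.3 + 0.3·31 = 11.6; e = 11.6 − 11.6 = 0
|e| > 5: x=15 (|e|=6), x=23 (|e|=6) → 2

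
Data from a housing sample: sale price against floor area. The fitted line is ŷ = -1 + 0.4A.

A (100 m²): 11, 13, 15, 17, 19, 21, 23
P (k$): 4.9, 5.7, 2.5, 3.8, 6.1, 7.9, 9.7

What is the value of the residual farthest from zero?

A=11: ŷ = -1 + 0.4·11 = 3.4; e = 4.9 − 3.4 = 1.5
A=13: ŷ = -1 + 0.4·13 = 4.2; e = 5.7 − 4.2 = 1.5
A=15: ŷ = -1 + 0.4·15 = 5; e = 2.5 − 5 = -2.5
A=17: ŷ = -1 + 0.4·17 = 5.8; e = 3.8 − 5.8 = -2
A=19: ŷ = -1 + 0.4·19 = 6.6; e = 6.1 − 6.6 = -0.5
A=21: ŷ = -1 + 0.4·21 = 7.4; e = 7.9 − 7.4 = 0.5
A=23: ŷ = -1 + 0.4·23 = 8.2; e = 9.7 − 8.2 = 1.5
Largest |e| is 2.5 at A = 15, residual -2.5.

e = -2.5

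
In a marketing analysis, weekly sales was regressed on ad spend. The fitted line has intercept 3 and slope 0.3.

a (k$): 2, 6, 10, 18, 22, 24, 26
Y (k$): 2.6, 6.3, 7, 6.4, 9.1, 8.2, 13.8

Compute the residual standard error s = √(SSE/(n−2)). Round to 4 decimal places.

a=2: Ŷ = 3 + 0.3·2 = 3.6; r = 2.6 − 3.6 = -1
a=6: Ŷ = 3 + 0.3·6 = 4.8; r = 6.3 − 4.8 = 1.5
a=10: Ŷ = 3 + 0.3·10 = 6; r = 7 − 6 = 1
a=18: Ŷ = 3 + 0.3·18 = 8.4; r = 6.4 − 8.4 = -2
a=22: Ŷ = 3 + 0.3·22 = 9.6; r = 9.1 − 9.6 = -0.5
a=24: Ŷ = 3 + 0.3·24 = 10.2; r = 8.2 − 10.2 = -2
a=26: Ŷ = 3 + 0.3·26 = 10.8; r = 13.8 − 10.8 = 3
SSE = 1 + 2.25 + 1 + 4 + 0.25 + 4 + 9 = 21.5
s = √(21.5/5) = √4.3 ≈ 2.0736

s = 2.0736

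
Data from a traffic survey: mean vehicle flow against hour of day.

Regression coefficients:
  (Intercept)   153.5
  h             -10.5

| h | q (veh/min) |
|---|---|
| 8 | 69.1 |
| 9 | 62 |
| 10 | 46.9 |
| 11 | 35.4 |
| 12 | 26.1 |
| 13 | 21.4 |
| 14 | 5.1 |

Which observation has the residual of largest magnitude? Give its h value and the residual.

h=8: q̂ = 153.5 − 10.5·8 = 69.5; e = 69.1 − 69.5 = -0.4
h=9: q̂ = 153.5 − 10.5·9 = 59; e = 62 − 59 = 3
h=10: q̂ = 153.5 − 10.5·10 = 48.5; e = 46.9 − 48.5 = -1.6
h=11: q̂ = 153.5 − 10.5·11 = 38; e = 35.4 − 38 = -2.6
h=12: q̂ = 153.5 − 10.5·12 = 27.5; e = 26.1 − 27.5 = -1.4
h=13: q̂ = 153.5 − 10.5·13 = 17; e = 21.4 − 17 = 4.4
h=14: q̂ = 153.5 − 10.5·14 = 6.5; e = 5.1 − 6.5 = -1.4
Largest |e| is 4.4 at h = 13, residual 4.4.

h = 13, e = 4.4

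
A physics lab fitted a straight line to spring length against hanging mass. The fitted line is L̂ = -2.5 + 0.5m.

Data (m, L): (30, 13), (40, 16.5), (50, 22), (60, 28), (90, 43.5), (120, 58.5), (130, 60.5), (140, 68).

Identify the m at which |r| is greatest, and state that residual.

m=30: L̂ = -2.5 + 0.5·30 = 12.5; r = 13 − 12.5 = 0.5
m=40: L̂ = -2.5 + 0.5·40 = 17.5; r = 16.5 − 17.5 = -1
m=50: L̂ = -2.5 + 0.5·50 = 22.5; r = 22 − 22.5 = -0.5
m=60: L̂ = -2.5 + 0.5·60 = 27.5; r = 28 − 27.5 = 0.5
m=90: L̂ = -2.5 + 0.5·90 = 42.5; r = 43.5 − 42.5 = 1
m=120: L̂ = -2.5 + 0.5·120 = 57.5; r = 58.5 − 57.5 = 1
m=130: L̂ = -2.5 + 0.5·130 = 62.5; r = 60.5 − 62.5 = -2
m=140: L̂ = -2.5 + 0.5·140 = 67.5; r = 68 − 67.5 = 0.5
Largest |r| is 2 at m = 130, residual -2.

m = 130, r = -2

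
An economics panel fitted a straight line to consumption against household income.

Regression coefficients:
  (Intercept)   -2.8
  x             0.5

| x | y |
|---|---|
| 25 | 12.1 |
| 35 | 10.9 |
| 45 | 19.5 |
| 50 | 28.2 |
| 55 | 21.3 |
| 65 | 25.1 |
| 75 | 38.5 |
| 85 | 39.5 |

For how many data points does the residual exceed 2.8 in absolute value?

x=25: ŷ = -2.8 + 0.5·25 = 9.7; r = 12.1 − 9.7 = 2.4
x=35: ŷ = -2.8 + 0.5·35 = 14.7; r = 10.9 − 14.7 = -3.8
x=45: ŷ = -2.8 + 0.5·45 = 19.7; r = 19.5 − 19.7 = -0.2
x=50: ŷ = -2.8 + 0.5·50 = 22.2; r = 28.2 − 22.2 = 6
x=55: ŷ = -2.8 + 0.5·55 = 24.7; r = 21.3 − 24.7 = -3.4
x=65: ŷ = -2.8 + 0.5·65 = 29.7; r = 25.1 − 29.7 = -4.6
x=75: ŷ = -2.8 + 0.5·75 = 34.7; r = 38.5 − 34.7 = 3.8
x=85: ŷ = -2.8 + 0.5·85 = 39.7; r = 39.5 − 39.7 = -0.2
|r| > 2.8: x=35 (|r|=3.8), x=50 (|r|=6), x=55 (|r|=3.4), x=65 (|r|=4.6), x=75 (|r|=3.8) → 5

5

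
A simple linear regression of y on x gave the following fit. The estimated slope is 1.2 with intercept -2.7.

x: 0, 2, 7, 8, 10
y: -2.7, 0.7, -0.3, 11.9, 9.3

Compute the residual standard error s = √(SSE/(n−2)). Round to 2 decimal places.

s = 4.55

x=0: ŷ = -2.7 + 1.2·0 = -2.7; r = -2.7 − (-2.7) = 0
x=2: ŷ = -2.7 + 1.2·2 = -0.3; r = 0.7 − (-0.3) = 1
x=7: ŷ = -2.7 + 1.2·7 = 5.7; r = -0.3 − 5.7 = -6
x=8: ŷ = -2.7 + 1.2·8 = 6.9; r = 11.9 − 6.9 = 5
x=10: ŷ = -2.7 + 1.2·10 = 9.3; r = 9.3 − 9.3 = 0
SSE = 0 + 1 + 36 + 25 + 0 = 62
s = √(62/3) = √20.6667 ≈ 4.55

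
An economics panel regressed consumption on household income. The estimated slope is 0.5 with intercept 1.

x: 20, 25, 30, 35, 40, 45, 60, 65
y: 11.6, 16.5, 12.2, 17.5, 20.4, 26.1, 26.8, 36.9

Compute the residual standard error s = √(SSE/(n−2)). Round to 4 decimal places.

x=20: ŷ = 1 + 0.5·20 = 11; r = 11.6 − 11 = 0.6
x=25: ŷ = 1 + 0.5·25 = 13.5; r = 16.5 − 13.5 = 3
x=30: ŷ = 1 + 0.5·30 = 16; r = 12.2 − 16 = -3.8
x=35: ŷ = 1 + 0.5·35 = 18.5; r = 17.5 − 18.5 = -1
x=40: ŷ = 1 + 0.5·40 = 21; r = 20.4 − 21 = -0.6
x=45: ŷ = 1 + 0.5·45 = 23.5; r = 26.1 − 23.5 = 2.6
x=60: ŷ = 1 + 0.5·60 = 31; r = 26.8 − 31 = -4.2
x=65: ŷ = 1 + 0.5·65 = 33.5; r = 36.9 − 33.5 = 3.4
SSE = 0.36 + 9 + 14.44 + 1 + 0.36 + 6.76 + 17.64 + 11.56 = 61.12
s = √(61.12/6) = √10.1867 ≈ 3.1917

s = 3.1917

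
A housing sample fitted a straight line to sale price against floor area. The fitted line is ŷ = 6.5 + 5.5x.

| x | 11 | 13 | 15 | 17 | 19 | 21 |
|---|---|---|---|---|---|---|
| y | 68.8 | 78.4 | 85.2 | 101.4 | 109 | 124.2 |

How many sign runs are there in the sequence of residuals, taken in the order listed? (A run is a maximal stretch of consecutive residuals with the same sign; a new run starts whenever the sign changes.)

x=11: ŷ = 6.5 + 5.5·11 = 67; r = 68.8 − 67 = 1.8
x=13: ŷ = 6.5 + 5.5·13 = 78; r = 78.4 − 78 = 0.4
x=15: ŷ = 6.5 + 5.5·15 = 89; r = 85.2 − 89 = -3.8
x=17: ŷ = 6.5 + 5.5·17 = 100; r = 101.4 − 100 = 1.4
x=19: ŷ = 6.5 + 5.5·19 = 111; r = 109 − 111 = -2
x=21: ŷ = 6.5 + 5.5·21 = 122; r = 124.2 − 122 = 2.2
Signs: + + − + − +
Runs: +×2, −×1, +×1, −×1, +×1 → 5

5 runs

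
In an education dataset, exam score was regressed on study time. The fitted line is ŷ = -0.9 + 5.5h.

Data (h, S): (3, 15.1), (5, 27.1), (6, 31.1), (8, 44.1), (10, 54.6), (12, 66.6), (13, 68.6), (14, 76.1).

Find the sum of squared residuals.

h=3: ŷ = -0.9 + 5.5·3 = 15.6; e = 15.1 − 15.6 = -0.5
h=5: ŷ = -0.9 + 5.5·5 = 26.6; e = 27.1 − 26.6 = 0.5
h=6: ŷ = -0.9 + 5.5·6 = 32.1; e = 31.1 − 32.1 = -1
h=8: ŷ = -0.9 + 5.5·8 = 43.1; e = 44.1 − 43.1 = 1
h=10: ŷ = -0.9 + 5.5·10 = 54.1; e = 54.6 − 54.1 = 0.5
h=12: ŷ = -0.9 + 5.5·12 = 65.1; e = 66.6 − 65.1 = 1.5
h=13: ŷ = -0.9 + 5.5·13 = 70.6; e = 68.6 − 70.6 = -2
h=14: ŷ = -0.9 + 5.5·14 = 76.1; e = 76.1 − 76.1 = 0
SSE = 0.25 + 0.25 + 1 + 1 + 0.25 + 2.25 + 4 + 0 = 9

SSE = 9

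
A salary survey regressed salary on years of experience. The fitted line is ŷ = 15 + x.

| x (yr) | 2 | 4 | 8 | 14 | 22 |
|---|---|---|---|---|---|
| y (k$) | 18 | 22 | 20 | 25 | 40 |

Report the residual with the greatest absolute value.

e = -4

x=2: ŷ = 15 + 2 = 17; e = 18 − 17 = 1
x=4: ŷ = 15 + 4 = 19; e = 22 − 19 = 3
x=8: ŷ = 15 + 8 = 23; e = 20 − 23 = -3
x=14: ŷ = 15 + 14 = 29; e = 25 − 29 = -4
x=22: ŷ = 15 + 22 = 37; e = 40 − 37 = 3
Largest |e| is 4 at x = 14, residual -4.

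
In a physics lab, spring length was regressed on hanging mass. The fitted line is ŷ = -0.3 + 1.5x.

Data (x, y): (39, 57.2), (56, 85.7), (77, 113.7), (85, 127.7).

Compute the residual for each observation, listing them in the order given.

x=39: ŷ = -0.3 + 1.5·39 = 58.2; r = 57.2 − 58.2 = -1
x=56: ŷ = -0.3 + 1.5·56 = 83.7; r = 85.7 − 83.7 = 2
x=77: ŷ = -0.3 + 1.5·77 = 115.2; r = 113.7 − 115.2 = -1.5
x=85: ŷ = -0.3 + 1.5·85 = 127.2; r = 127.7 − 127.2 = 0.5

-1, 2, -1.5, 0.5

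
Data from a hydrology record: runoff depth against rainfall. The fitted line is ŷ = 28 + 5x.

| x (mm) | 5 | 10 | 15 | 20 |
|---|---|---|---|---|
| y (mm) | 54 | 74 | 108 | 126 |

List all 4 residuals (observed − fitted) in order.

1, -4, 5, -2

x=5: ŷ = 28 + 5·5 = 53; e = 54 − 53 = 1
x=10: ŷ = 28 + 5·10 = 78; e = 74 − 78 = -4
x=15: ŷ = 28 + 5·15 = 103; e = 108 − 103 = 5
x=20: ŷ = 28 + 5·20 = 128; e = 126 − 128 = -2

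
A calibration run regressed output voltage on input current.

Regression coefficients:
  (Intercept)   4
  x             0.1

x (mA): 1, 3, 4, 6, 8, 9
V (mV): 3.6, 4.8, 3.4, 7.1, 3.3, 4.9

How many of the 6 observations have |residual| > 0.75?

3

x=1: V̂ = 4 + 0.1·1 = 4.1; e = 3.6 − 4.1 = -0.5
x=3: V̂ = 4 + 0.1·3 = 4.3; e = 4.8 − 4.3 = 0.5
x=4: V̂ = 4 + 0.1·4 = 4.4; e = 3.4 − 4.4 = -1
x=6: V̂ = 4 + 0.1·6 = 4.6; e = 7.1 − 4.6 = 2.5
x=8: V̂ = 4 + 0.1·8 = 4.8; e = 3.3 − 4.8 = -1.5
x=9: V̂ = 4 + 0.1·9 = 4.9; e = 4.9 − 4.9 = 0
|e| > 0.75: x=4 (|e|=1), x=6 (|e|=2.5), x=8 (|e|=1.5) → 3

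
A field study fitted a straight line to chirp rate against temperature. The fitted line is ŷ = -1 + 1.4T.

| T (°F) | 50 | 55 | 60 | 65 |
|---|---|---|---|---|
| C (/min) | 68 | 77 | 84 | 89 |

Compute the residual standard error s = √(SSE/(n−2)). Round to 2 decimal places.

T=50: ŷ = -1 + 1.4·50 = 69; r = 68 − 69 = -1
T=55: ŷ = -1 + 1.4·55 = 76; r = 77 − 76 = 1
T=60: ŷ = -1 + 1.4·60 = 83; r = 84 − 83 = 1
T=65: ŷ = -1 + 1.4·65 = 90; r = 89 − 90 = -1
SSE = 1 + 1 + 1 + 1 = 4
s = √(4/2) = √2 ≈ 1.41

s = 1.41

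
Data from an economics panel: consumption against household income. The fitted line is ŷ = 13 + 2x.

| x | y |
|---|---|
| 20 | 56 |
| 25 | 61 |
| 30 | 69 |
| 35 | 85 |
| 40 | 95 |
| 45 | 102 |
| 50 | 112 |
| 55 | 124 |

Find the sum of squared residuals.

x=20: ŷ = 13 + 2·20 = 53; e = 56 − 53 = 3
x=25: ŷ = 13 + 2·25 = 63; e = 61 − 63 = -2
x=30: ŷ = 13 + 2·30 = 73; e = 69 − 73 = -4
x=35: ŷ = 13 + 2·35 = 83; e = 85 − 83 = 2
x=40: ŷ = 13 + 2·40 = 93; e = 95 − 93 = 2
x=45: ŷ = 13 + 2·45 = 103; e = 102 − 103 = -1
x=50: ŷ = 13 + 2·50 = 113; e = 112 − 113 = -1
x=55: ŷ = 13 + 2·55 = 123; e = 124 − 123 = 1
SSE = 9 + 4 + 16 + 4 + 4 + 1 + 1 + 1 = 40

SSE = 40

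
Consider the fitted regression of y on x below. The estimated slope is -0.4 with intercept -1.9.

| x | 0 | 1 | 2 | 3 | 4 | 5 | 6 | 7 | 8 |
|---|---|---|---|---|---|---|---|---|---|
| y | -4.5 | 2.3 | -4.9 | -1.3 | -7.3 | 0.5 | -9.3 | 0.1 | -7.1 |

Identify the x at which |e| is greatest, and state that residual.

x=0: ŷ = -1.9 − 0.4·0 = -1.9; e = -4.5 − (-1.9) = -2.6
x=1: ŷ = -1.9 − 0.4·1 = -2.3; e = 2.3 − (-2.3) = 4.6
x=2: ŷ = -1.9 − 0.4·2 = -2.7; e = -4.9 − (-2.7) = -2.2
x=3: ŷ = -1.9 − 0.4·3 = -3.1; e = -1.3 − (-3.1) = 1.8
x=4: ŷ = -1.9 − 0.4·4 = -3.5; e = -7.3 − (-3.5) = -3.8
x=5: ŷ = -1.9 − 0.4·5 = -3.9; e = 0.5 − (-3.9) = 4.4
x=6: ŷ = -1.9 − 0.4·6 = -4.3; e = -9.3 − (-4.3) = -5
x=7: ŷ = -1.9 − 0.4·7 = -4.7; e = 0.1 − (-4.7) = 4.8
x=8: ŷ = -1.9 − 0.4·8 = -5.1; e = -7.1 − (-5.1) = -2
Largest |e| is 5 at x = 6, residual -5.

x = 6, e = -5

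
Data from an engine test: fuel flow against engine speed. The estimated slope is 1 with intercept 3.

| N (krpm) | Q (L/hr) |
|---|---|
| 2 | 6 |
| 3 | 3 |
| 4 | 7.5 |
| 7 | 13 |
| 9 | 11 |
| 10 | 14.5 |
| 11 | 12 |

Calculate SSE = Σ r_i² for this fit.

SSE = 26.5

N=2: Q̂ = 3 + 2 = 5; r = 6 − 5 = 1
N=3: Q̂ = 3 + 3 = 6; r = 3 − 6 = -3
N=4: Q̂ = 3 + 4 = 7; r = 7.5 − 7 = 0.5
N=7: Q̂ = 3 + 7 = 10; r = 13 − 10 = 3
N=9: Q̂ = 3 + 9 = 12; r = 11 − 12 = -1
N=10: Q̂ = 3 + 10 = 13; r = 14.5 − 13 = 1.5
N=11: Q̂ = 3 + 11 = 14; r = 12 − 14 = -2
SSE = 1 + 9 + 0.25 + 9 + 1 + 2.25 + 4 = 26.5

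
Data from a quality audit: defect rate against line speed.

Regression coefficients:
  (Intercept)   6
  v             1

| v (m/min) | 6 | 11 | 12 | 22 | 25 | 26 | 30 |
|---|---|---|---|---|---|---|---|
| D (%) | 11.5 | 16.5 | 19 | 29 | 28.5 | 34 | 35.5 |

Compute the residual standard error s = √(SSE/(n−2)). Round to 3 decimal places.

v=6: D̂ = 6 + 6 = 12; e = 11.5 − 12 = -0.5
v=11: D̂ = 6 + 11 = 17; e = 16.5 − 17 = -0.5
v=12: D̂ = 6 + 12 = 18; e = 19 − 18 = 1
v=22: D̂ = 6 + 22 = 28; e = 29 − 28 = 1
v=25: D̂ = 6 + 25 = 31; e = 28.5 − 31 = -2.5
v=26: D̂ = 6 + 26 = 32; e = 34 − 32 = 2
v=30: D̂ = 6 + 30 = 36; e = 35.5 − 36 = -0.5
SSE = 0.25 + 0.25 + 1 + 1 + 6.25 + 4 + 0.25 = 13
s = √(13/5) = √2.6 ≈ 1.612

s = 1.612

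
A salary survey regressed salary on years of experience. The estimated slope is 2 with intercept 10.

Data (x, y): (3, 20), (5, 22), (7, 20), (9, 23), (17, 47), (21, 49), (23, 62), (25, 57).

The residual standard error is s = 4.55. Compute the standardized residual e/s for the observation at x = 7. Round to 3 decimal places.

ŷ = 10 + 2·7 = 24
e = 20 − 24 = -4
e/s = -4 / 4.55 = -0.879

-0.879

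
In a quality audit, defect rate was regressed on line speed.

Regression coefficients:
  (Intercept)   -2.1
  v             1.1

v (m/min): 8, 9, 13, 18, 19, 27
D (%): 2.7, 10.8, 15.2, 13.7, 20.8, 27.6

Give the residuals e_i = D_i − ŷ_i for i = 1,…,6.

-4, 3, 3, -4, 2, 0

v=8: ŷ = -2.1 + 1.1·8 = 6.7; e = 2.7 − 6.7 = -4
v=9: ŷ = -2.1 + 1.1·9 = 7.8; e = 10.8 − 7.8 = 3
v=13: ŷ = -2.1 + 1.1·13 = 12.2; e = 15.2 − 12.2 = 3
v=18: ŷ = -2.1 + 1.1·18 = 17.7; e = 13.7 − 17.7 = -4
v=19: ŷ = -2.1 + 1.1·19 = 18.8; e = 20.8 − 18.8 = 2
v=27: ŷ = -2.1 + 1.1·27 = 27.6; e = 27.6 − 27.6 = 0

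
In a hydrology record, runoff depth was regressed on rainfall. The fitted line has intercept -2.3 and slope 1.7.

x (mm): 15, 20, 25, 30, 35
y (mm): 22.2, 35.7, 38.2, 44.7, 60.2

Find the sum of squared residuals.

x=15: ŷ = -2.3 + 1.7·15 = 23.2; r = 22.2 − 23.2 = -1
x=20: ŷ = -2.3 + 1.7·20 = 31.7; r = 35.7 − 31.7 = 4
x=25: ŷ = -2.3 + 1.7·25 = 40.2; r = 38.2 − 40.2 = -2
x=30: ŷ = -2.3 + 1.7·30 = 48.7; r = 44.7 − 48.7 = -4
x=35: ŷ = -2.3 + 1.7·35 = 57.2; r = 60.2 − 57.2 = 3
SSE = 1 + 16 + 4 + 16 + 9 = 46

SSE = 46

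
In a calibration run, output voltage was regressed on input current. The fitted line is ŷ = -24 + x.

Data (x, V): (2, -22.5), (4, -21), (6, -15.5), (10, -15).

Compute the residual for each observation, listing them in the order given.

x=2: ŷ = -24 + 2 = -22; e = -22.5 − (-22) = -0.5
x=4: ŷ = -24 + 4 = -20; e = -21 − (-20) = -1
x=6: ŷ = -24 + 6 = -18; e = -15.5 − (-18) = 2.5
x=10: ŷ = -24 + 10 = -14; e = -15 − (-14) = -1

-0.5, -1, 2.5, -1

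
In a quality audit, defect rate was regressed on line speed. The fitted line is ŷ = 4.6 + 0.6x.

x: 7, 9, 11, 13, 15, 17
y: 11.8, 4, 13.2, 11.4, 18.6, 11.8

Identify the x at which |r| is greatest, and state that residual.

x=7: ŷ = 4.6 + 0.6·7 = 8.8; r = 11.8 − 8.8 = 3
x=9: ŷ = 4.6 + 0.6·9 = 10; r = 4 − 10 = -6
x=11: ŷ = 4.6 + 0.6·11 = 11.2; r = 13.2 − 11.2 = 2
x=13: ŷ = 4.6 + 0.6·13 = 12.4; r = 11.4 − 12.4 = -1
x=15: ŷ = 4.6 + 0.6·15 = 13.6; r = 18.6 − 13.6 = 5
x=17: ŷ = 4.6 + 0.6·17 = 14.8; r = 11.8 − 14.8 = -3
Largest |r| is 6 at x = 9, residual -6.

x = 9, r = -6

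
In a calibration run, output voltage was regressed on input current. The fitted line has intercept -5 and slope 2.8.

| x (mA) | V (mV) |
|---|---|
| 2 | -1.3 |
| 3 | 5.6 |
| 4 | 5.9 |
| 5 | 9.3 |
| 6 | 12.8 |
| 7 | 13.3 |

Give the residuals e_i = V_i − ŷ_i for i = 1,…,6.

x=2: ŷ = -5 + 2.8·2 = 0.6; e = -1.3 − 0.6 = -1.9
x=3: ŷ = -5 + 2.8·3 = 3.4; e = 5.6 − 3.4 = 2.2
x=4: ŷ = -5 + 2.8·4 = 6.2; e = 5.9 − 6.2 = -0.3
x=5: ŷ = -5 + 2.8·5 = 9; e = 9.3 − 9 = 0.3
x=6: ŷ = -5 + 2.8·6 = 11.8; e = 12.8 − 11.8 = 1
x=7: ŷ = -5 + 2.8·7 = 14.6; e = 13.3 − 14.6 = -1.3

-1.9, 2.2, -0.3, 0.3, 1, -1.3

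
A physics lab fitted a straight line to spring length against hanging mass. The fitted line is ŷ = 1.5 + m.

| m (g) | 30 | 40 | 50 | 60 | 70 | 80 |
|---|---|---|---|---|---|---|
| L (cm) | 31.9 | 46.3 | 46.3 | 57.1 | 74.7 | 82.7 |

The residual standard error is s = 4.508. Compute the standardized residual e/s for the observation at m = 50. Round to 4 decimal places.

ŷ = 1.5 + 50 = 51.5
e = 46.3 − 51.5 = -5.2
e/s = -5.2 / 4.508 = -1.1535

-1.1535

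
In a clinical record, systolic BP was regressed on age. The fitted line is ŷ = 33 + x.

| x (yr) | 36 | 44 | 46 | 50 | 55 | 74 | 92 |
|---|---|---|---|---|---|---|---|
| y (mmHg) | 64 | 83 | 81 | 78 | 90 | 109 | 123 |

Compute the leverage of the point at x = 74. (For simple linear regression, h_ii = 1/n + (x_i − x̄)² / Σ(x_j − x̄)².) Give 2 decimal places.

x̄ = (36 + 44 + 46 + 50 + 55 + 74 + 92)/7 = 56.7143
Σ(x − x̄)² = 429.082 + 161.653 + 114.796 + 45.0816 + 2.93878 + 298.796 + 1245.08 = 2297.43
h = 1/7 + (17.2857)²/2297.43 = 0.142857 + 0.130057 = 0.27

h = 0.27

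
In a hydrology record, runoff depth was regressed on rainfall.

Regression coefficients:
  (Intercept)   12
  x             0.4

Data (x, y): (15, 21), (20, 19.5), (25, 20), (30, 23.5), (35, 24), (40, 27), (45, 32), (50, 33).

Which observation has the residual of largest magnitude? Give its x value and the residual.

x = 15, e = 3

x=15: ŷ = 12 + 0.4·15 = 18; e = 21 − 18 = 3
x=20: ŷ = 12 + 0.4·20 = 20; e = 19.5 − 20 = -0.5
x=25: ŷ = 12 + 0.4·25 = 22; e = 20 − 22 = -2
x=30: ŷ = 12 + 0.4·30 = 24; e = 23.5 − 24 = -0.5
x=35: ŷ = 12 + 0.4·35 = 26; e = 24 − 26 = -2
x=40: ŷ = 12 + 0.4·40 = 28; e = 27 − 28 = -1
x=45: ŷ = 12 + 0.4·45 = 30; e = 32 − 30 = 2
x=50: ŷ = 12 + 0.4·50 = 32; e = 33 − 32 = 1
Largest |e| is 3 at x = 15, residual 3.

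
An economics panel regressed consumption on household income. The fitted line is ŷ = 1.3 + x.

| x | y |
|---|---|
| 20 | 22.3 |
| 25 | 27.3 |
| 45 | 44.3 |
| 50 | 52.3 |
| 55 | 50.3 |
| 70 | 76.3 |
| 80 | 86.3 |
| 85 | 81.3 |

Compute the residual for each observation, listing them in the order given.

1, 1, -2, 1, -6, 5, 5, -5

x=20: ŷ = 1.3 + 20 = 21.3; e = 22.3 − 21.3 = 1
x=25: ŷ = 1.3 + 25 = 26.3; e = 27.3 − 26.3 = 1
x=45: ŷ = 1.3 + 45 = 46.3; e = 44.3 − 46.3 = -2
x=50: ŷ = 1.3 + 50 = 51.3; e = 52.3 − 51.3 = 1
x=55: ŷ = 1.3 + 55 = 56.3; e = 50.3 − 56.3 = -6
x=70: ŷ = 1.3 + 70 = 71.3; e = 76.3 − 71.3 = 5
x=80: ŷ = 1.3 + 80 = 81.3; e = 86.3 − 81.3 = 5
x=85: ŷ = 1.3 + 85 = 86.3; e = 81.3 − 86.3 = -5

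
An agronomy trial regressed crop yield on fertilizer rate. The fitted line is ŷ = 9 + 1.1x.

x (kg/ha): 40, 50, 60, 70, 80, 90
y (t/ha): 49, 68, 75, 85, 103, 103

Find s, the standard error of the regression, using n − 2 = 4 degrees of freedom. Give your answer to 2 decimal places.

x=40: ŷ = 9 + 1.1·40 = 53; r = 49 − 53 = -4
x=50: ŷ = 9 + 1.1·50 = 64; r = 68 − 64 = 4
x=60: ŷ = 9 + 1.1·60 = 75; r = 75 − 75 = 0
x=70: ŷ = 9 + 1.1·70 = 86; r = 85 − 86 = -1
x=80: ŷ = 9 + 1.1·80 = 97; r = 103 − 97 = 6
x=90: ŷ = 9 + 1.1·90 = 108; r = 103 − 108 = -5
SSE = 16 + 16 + 0 + 1 + 36 + 25 = 94
s = √(94/4) = √23.5 ≈ 4.85

s = 4.85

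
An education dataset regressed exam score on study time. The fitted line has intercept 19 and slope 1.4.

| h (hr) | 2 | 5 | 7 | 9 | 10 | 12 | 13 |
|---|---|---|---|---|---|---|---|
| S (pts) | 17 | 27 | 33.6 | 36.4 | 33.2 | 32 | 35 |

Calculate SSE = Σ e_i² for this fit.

h=2: ŷ = 19 + 1.4·2 = 21.8; e = 17 − 21.8 = -4.8
h=5: ŷ = 19 + 1.4·5 = 26; e = 27 − 26 = 1
h=7: ŷ = 19 + 1.4·7 = 28.8; e = 33.6 − 28.8 = 4.8
h=9: ŷ = 19 + 1.4·9 = 31.6; e = 36.4 − 31.6 = 4.8
h=10: ŷ = 19 + 1.4·10 = 33; e = 33.2 − 33 = 0.2
h=12: ŷ = 19 + 1.4·12 = 35.8; e = 32 − 35.8 = -3.8
h=13: ŷ = 19 + 1.4·13 = 37.2; e = 35 − 37.2 = -2.2
SSE = 23.04 + 1 + 23.04 + 23.04 + 0.04 + 14.44 + 4.84 = 89.44

SSE = 89.44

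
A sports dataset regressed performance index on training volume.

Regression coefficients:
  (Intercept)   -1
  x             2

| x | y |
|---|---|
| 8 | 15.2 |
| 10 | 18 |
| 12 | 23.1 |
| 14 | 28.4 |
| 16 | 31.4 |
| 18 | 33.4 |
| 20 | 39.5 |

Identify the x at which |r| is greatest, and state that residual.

x=8: ŷ = -1 + 2·8 = 15; r = 15.2 − 15 = 0.2
x=10: ŷ = -1 + 2·10 = 19; r = 18 − 19 = -1
x=12: ŷ = -1 + 2·12 = 23; r = 23.1 − 23 = 0.1
x=14: ŷ = -1 + 2·14 = 27; r = 28.4 − 27 = 1.4
x=16: ŷ = -1 + 2·16 = 31; r = 31.4 − 31 = 0.4
x=18: ŷ = -1 + 2·18 = 35; r = 33.4 − 35 = -1.6
x=20: ŷ = -1 + 2·20 = 39; r = 39.5 − 39 = 0.5
Largest |r| is 1.6 at x = 18, residual -1.6.

x = 18, r = -1.6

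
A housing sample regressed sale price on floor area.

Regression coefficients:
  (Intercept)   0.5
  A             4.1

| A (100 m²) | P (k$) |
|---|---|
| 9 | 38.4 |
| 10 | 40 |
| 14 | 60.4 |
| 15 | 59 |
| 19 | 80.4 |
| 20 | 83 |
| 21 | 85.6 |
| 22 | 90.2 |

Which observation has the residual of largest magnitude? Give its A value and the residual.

A=9: P̂ = 0.5 + 4.1·9 = 37.4; e = 38.4 − 37.4 = 1
A=10: P̂ = 0.5 + 4.1·10 = 41.5; e = 40 − 41.5 = -1.5
A=14: P̂ = 0.5 + 4.1·14 = 57.9; e = 60.4 − 57.9 = 2.5
A=15: P̂ = 0.5 + 4.1·15 = 62; e = 59 − 62 = -3
A=19: P̂ = 0.5 + 4.1·19 = 78.4; e = 80.4 − 78.4 = 2
A=20: P̂ = 0.5 + 4.1·20 = 82.5; e = 83 − 82.5 = 0.5
A=21: P̂ = 0.5 + 4.1·21 = 86.6; e = 85.6 − 86.6 = -1
A=22: P̂ = 0.5 + 4.1·22 = 90.7; e = 90.2 − 90.7 = -0.5
Largest |e| is 3 at A = 15, residual -3.

A = 15, e = -3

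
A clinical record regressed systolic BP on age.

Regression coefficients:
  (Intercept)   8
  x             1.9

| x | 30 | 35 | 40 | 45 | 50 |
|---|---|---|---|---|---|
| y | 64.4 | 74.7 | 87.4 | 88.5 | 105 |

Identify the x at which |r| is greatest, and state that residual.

x = 45, r = -5

x=30: ŷ = 8 + 1.9·30 = 65; r = 64.4 − 65 = -0.6
x=35: ŷ = 8 + 1.9·35 = 74.5; r = 74.7 − 74.5 = 0.2
x=40: ŷ = 8 + 1.9·40 = 84; r = 87.4 − 84 = 3.4
x=45: ŷ = 8 + 1.9·45 = 93.5; r = 88.5 − 93.5 = -5
x=50: ŷ = 8 + 1.9·50 = 103; r = 105 − 103 = 2
Largest |r| is 5 at x = 45, residual -5.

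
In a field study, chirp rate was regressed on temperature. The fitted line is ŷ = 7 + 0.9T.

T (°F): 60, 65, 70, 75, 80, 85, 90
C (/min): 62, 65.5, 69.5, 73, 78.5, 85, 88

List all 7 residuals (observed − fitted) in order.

1, 0, -0.5, -1.5, -0.5, 1.5, 0

T=60: ŷ = 7 + 0.9·60 = 61; e = 62 − 61 = 1
T=65: ŷ = 7 + 0.9·65 = 65.5; e = 65.5 − 65.5 = 0
T=70: ŷ = 7 + 0.9·70 = 70; e = 69.5 − 70 = -0.5
T=75: ŷ = 7 + 0.9·75 = 74.5; e = 73 − 74.5 = -1.5
T=80: ŷ = 7 + 0.9·80 = 79; e = 78.5 − 79 = -0.5
T=85: ŷ = 7 + 0.9·85 = 83.5; e = 85 − 83.5 = 1.5
T=90: ŷ = 7 + 0.9·90 = 88; e = 88 − 88 = 0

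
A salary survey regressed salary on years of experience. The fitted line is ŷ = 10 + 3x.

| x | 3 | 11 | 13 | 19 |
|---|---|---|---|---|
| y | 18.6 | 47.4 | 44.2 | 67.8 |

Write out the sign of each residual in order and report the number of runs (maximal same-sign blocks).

4 runs

x=3: ŷ = 10 + 3·3 = 19; r = 18.6 − 19 = -0.4
x=11: ŷ = 10 + 3·11 = 43; r = 47.4 − 43 = 4.4
x=13: ŷ = 10 + 3·13 = 49; r = 44.2 − 49 = -4.8
x=19: ŷ = 10 + 3·19 = 67; r = 67.8 − 67 = 0.8
Signs: − + − +
Runs: −×1, +×1, −×1, +×1 → 4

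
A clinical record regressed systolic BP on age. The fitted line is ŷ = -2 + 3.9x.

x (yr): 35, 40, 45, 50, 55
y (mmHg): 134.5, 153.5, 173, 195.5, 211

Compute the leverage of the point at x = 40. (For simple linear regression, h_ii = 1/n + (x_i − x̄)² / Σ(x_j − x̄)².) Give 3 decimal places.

h = 0.300

x̄ = (35 + 40 + 45 + 50 + 55)/5 = 45
Σ(x − x̄)² = 100 + 25 + 0 + 25 + 100 = 250
h = 1/5 + (-5)²/250 = 0.2 + 0.1 = 0.300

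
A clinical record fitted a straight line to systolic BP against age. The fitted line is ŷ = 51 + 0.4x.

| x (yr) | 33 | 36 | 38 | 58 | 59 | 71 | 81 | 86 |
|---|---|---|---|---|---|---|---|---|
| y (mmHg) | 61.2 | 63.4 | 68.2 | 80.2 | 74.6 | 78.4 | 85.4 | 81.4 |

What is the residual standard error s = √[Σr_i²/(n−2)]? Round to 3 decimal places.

x=33: ŷ = 51 + 0.4·33 = 64.2; r = 61.2 − 64.2 = -3
x=36: ŷ = 51 + 0.4·36 = 65.4; r = 63.4 − 65.4 = -2
x=38: ŷ = 51 + 0.4·38 = 66.2; r = 68.2 − 66.2 = 2
x=58: ŷ = 51 + 0.4·58 = 74.2; r = 80.2 − 74.2 = 6
x=59: ŷ = 51 + 0.4·59 = 74.6; r = 74.6 − 74.6 = 0
x=71: ŷ = 51 + 0.4·71 = 79.4; r = 78.4 − 79.4 = -1
x=81: ŷ = 51 + 0.4·81 = 83.4; r = 85.4 − 83.4 = 2
x=86: ŷ = 51 + 0.4·86 = 85.4; r = 81.4 − 85.4 = -4
SSE = 9 + 4 + 4 + 36 + 0 + 1 + 4 + 16 = 74
s = √(74/6) = √12.3333 ≈ 3.512

s = 3.512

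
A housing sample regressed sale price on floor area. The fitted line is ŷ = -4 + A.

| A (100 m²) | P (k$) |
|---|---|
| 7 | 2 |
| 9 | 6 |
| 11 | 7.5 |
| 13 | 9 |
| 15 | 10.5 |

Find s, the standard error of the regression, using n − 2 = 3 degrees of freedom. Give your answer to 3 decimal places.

s = 0.913

A=7: ŷ = -4 + 7 = 3; r = 2 − 3 = -1
A=9: ŷ = -4 + 9 = 5; r = 6 − 5 = 1
A=11: ŷ = -4 + 11 = 7; r = 7.5 − 7 = 0.5
A=13: ŷ = -4 + 13 = 9; r = 9 − 9 = 0
A=15: ŷ = -4 + 15 = 11; r = 10.5 − 11 = -0.5
SSE = 1 + 1 + 0.25 + 0 + 0.25 = 2.5
s = √(2.5/3) = √0.833333 ≈ 0.913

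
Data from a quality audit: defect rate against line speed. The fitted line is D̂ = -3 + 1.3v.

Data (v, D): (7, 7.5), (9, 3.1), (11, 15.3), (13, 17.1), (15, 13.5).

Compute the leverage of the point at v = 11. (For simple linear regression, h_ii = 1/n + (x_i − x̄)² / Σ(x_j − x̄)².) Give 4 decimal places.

h = 0.2000

v̄ = (7 + 9 + 11 + 13 + 15)/5 = 11
Σ(v − v̄)² = 16 + 4 + 0 + 4 + 16 = 40
h = 1/5 + (0)²/40 = 0.2 + 0 = 0.2000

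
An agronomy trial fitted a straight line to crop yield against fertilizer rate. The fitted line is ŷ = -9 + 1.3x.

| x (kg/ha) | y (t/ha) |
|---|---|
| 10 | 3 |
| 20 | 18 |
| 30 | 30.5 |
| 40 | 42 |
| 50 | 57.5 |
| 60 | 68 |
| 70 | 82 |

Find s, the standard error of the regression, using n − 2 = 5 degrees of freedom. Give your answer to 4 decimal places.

x=10: ŷ = -9 + 1.3·10 = 4; e = 3 − 4 = -1
x=20: ŷ = -9 + 1.3·20 = 17; e = 18 − 17 = 1
x=30: ŷ = -9 + 1.3·30 = 30; e = 30.5 − 30 = 0.5
x=40: ŷ = -9 + 1.3·40 = 43; e = 42 − 43 = -1
x=50: ŷ = -9 + 1.3·50 = 56; e = 57.5 − 56 = 1.5
x=60: ŷ = -9 + 1.3·60 = 69; e = 68 − 69 = -1
x=70: ŷ = -9 + 1.3·70 = 82; e = 82 − 82 = 0
SSE = 1 + 1 + 0.25 + 1 + 2.25 + 1 + 0 = 6.5
s = √(6.5/5) = √1.3 ≈ 1.1402

s = 1.1402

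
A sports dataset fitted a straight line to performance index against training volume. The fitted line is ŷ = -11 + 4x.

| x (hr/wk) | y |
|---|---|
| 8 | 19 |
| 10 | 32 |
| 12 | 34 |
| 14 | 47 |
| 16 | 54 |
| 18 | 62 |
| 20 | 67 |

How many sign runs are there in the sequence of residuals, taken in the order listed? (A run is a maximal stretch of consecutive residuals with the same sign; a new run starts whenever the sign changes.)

5 runs

x=8: ŷ = -11 + 4·8 = 21; e = 19 − 21 = -2
x=10: ŷ = -11 + 4·10 = 29; e = 32 − 29 = 3
x=12: ŷ = -11 + 4·12 = 37; e = 34 − 37 = -3
x=14: ŷ = -11 + 4·14 = 45; e = 47 − 45 = 2
x=16: ŷ = -11 + 4·16 = 53; e = 54 − 53 = 1
x=18: ŷ = -11 + 4·18 = 61; e = 62 − 61 = 1
x=20: ŷ = -11 + 4·20 = 69; e = 67 − 69 = -2
Signs: − + − + + + −
Runs: −×1, +×1, −×1, +×3, −×1 → 5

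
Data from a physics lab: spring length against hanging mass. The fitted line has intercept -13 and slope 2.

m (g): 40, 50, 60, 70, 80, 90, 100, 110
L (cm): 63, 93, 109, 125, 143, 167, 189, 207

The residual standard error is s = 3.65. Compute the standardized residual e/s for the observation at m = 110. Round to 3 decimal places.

ŷ = -13 + 2·110 = 207
e = 207 − 207 = 0
e/s = 0 / 3.65 = 0.000

0.000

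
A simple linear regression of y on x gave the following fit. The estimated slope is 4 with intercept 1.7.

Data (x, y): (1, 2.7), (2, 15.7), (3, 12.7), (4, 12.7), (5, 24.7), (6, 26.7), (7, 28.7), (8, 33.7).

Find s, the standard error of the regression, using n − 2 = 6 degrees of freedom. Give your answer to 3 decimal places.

x=1: ŷ = 1.7 + 4·1 = 5.7; r = 2.7 − 5.7 = -3
x=2: ŷ = 1.7 + 4·2 = 9.7; r = 15.7 − 9.7 = 6
x=3: ŷ = 1.7 + 4·3 = 13.7; r = 12.7 − 13.7 = -1
x=4: ŷ = 1.7 + 4·4 = 17.7; r = 12.7 − 17.7 = -5
x=5: ŷ = 1.7 + 4·5 = 21.7; r = 24.7 − 21.7 = 3
x=6: ŷ = 1.7 + 4·6 = 25.7; r = 26.7 − 25.7 = 1
x=7: ŷ = 1.7 + 4·7 = 29.7; r = 28.7 − 29.7 = -1
x=8: ŷ = 1.7 + 4·8 = 33.7; r = 33.7 − 33.7 = 0
SSE = 9 + 36 + 1 + 25 + 9 + 1 + 1 + 0 = 82
s = √(82/6) = √13.6667 ≈ 3.697

s = 3.697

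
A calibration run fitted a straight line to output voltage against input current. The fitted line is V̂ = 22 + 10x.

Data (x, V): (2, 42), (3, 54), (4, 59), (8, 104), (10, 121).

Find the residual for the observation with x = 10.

V̂ = 22 + 10·10 = 122
r = 121 − 122 = -1

r = -1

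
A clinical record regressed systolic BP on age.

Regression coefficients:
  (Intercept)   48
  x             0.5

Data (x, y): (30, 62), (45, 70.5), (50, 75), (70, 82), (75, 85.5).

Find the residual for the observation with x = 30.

ŷ = 48 + 0.5·30 = 63
r = 62 − 63 = -1

r = -1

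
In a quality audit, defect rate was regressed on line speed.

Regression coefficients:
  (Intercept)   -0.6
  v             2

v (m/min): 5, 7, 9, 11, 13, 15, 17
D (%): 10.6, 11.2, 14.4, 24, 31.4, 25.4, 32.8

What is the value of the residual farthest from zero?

v=5: D̂ = -0.6 + 2·5 = 9.4; e = 10.6 − 9.4 = 1.2
v=7: D̂ = -0.6 + 2·7 = 13.4; e = 11.2 − 13.4 = -2.2
v=9: D̂ = -0.6 + 2·9 = 17.4; e = 14.4 − 17.4 = -3
v=11: D̂ = -0.6 + 2·11 = 21.4; e = 24 − 21.4 = 2.6
v=13: D̂ = -0.6 + 2·13 = 25.4; e = 31.4 − 25.4 = 6
v=15: D̂ = -0.6 + 2·15 = 29.4; e = 25.4 − 29.4 = -4
v=17: D̂ = -0.6 + 2·17 = 33.4; e = 32.8 − 33.4 = -0.6
Largest |e| is 6 at v = 13, residual 6.

e = 6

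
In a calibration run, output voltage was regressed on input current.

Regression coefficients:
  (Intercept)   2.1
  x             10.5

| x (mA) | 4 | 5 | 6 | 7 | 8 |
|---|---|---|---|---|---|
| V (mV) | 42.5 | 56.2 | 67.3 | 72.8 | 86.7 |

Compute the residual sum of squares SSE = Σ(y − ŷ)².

SSE = 18.16

x=4: ŷ = 2.1 + 10.5·4 = 44.1; r = 42.5 − 44.1 = -1.6
x=5: ŷ = 2.1 + 10.5·5 = 54.6; r = 56.2 − 54.6 = 1.6
x=6: ŷ = 2.1 + 10.5·6 = 65.1; r = 67.3 − 65.1 = 2.2
x=7: ŷ = 2.1 + 10.5·7 = 75.6; r = 72.8 − 75.6 = -2.8
x=8: ŷ = 2.1 + 10.5·8 = 86.1; r = 86.7 − 86.1 = 0.6
SSE = 2.56 + 2.56 + 4.84 + 7.84 + 0.36 = 18.16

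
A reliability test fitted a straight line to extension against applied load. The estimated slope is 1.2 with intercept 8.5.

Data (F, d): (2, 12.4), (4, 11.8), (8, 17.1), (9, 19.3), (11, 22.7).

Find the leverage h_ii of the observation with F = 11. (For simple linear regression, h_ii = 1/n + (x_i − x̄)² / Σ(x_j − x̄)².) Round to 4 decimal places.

h = 0.5219

F̄ = (2 + 4 + 8 + 9 + 11)/5 = 6.8
Σ(F − F̄)² = 23.04 + 7.84 + 1.44 + 4.84 + 17.64 = 54.8
h = 1/5 + (4.2)²/54.8 = 0.2 + 0.321898 = 0.5219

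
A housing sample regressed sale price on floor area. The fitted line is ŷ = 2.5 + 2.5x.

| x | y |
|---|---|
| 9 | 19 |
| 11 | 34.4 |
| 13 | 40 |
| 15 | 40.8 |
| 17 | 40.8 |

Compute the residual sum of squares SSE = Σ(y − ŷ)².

x=9: ŷ = 2.5 + 2.5·9 = 25; e = 19 − 25 = -6
x=11: ŷ = 2.5 + 2.5·11 = 30; e = 34.4 − 30 = 4.4
x=13: ŷ = 2.5 + 2.5·13 = 35; e = 40 − 35 = 5
x=15: ŷ = 2.5 + 2.5·15 = 40; e = 40.8 − 40 = 0.8
x=17: ŷ = 2.5 + 2.5·17 = 45; e = 40.8 − 45 = -4.2
SSE = 36 + 19.36 + 25 + 0.64 + 17.64 = 98.64

SSE = 98.64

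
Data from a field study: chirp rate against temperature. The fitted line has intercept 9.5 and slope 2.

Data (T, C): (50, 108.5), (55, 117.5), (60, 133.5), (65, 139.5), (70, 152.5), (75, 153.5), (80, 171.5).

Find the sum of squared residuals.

SSE = 70

T=50: ŷ = 9.5 + 2·50 = 109.5; r = 108.5 − 109.5 = -1
T=55: ŷ = 9.5 + 2·55 = 119.5; r = 117.5 − 119.5 = -2
T=60: ŷ = 9.5 + 2·60 = 129.5; r = 133.5 − 129.5 = 4
T=65: ŷ = 9.5 + 2·65 = 139.5; r = 139.5 − 139.5 = 0
T=70: ŷ = 9.5 + 2·70 = 149.5; r = 152.5 − 149.5 = 3
T=75: ŷ = 9.5 + 2·75 = 159.5; r = 153.5 − 159.5 = -6
T=80: ŷ = 9.5 + 2·80 = 169.5; r = 171.5 − 169.5 = 2
SSE = 1 + 4 + 16 + 0 + 9 + 36 + 4 = 70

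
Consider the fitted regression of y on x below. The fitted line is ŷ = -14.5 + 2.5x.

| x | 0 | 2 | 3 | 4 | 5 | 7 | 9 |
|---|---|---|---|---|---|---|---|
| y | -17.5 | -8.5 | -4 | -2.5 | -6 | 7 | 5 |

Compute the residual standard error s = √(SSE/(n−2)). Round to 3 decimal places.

s = 3.578

x=0: ŷ = -14.5 + 2.5·0 = -14.5; e = -17.5 − (-14.5) = -3
x=2: ŷ = -14.5 + 2.5·2 = -9.5; e = -8.5 − (-9.5) = 1
x=3: ŷ = -14.5 + 2.5·3 = -7; e = -4 − (-7) = 3
x=4: ŷ = -14.5 + 2.5·4 = -4.5; e = -2.5 − (-4.5) = 2
x=5: ŷ = -14.5 + 2.5·5 = -2; e = -6 − (-2) = -4
x=7: ŷ = -14.5 + 2.5·7 = 3; e = 7 − 3 = 4
x=9: ŷ = -14.5 + 2.5·9 = 8; e = 5 − 8 = -3
SSE = 9 + 1 + 9 + 4 + 16 + 16 + 9 = 64
s = √(64/5) = √12.8 ≈ 3.578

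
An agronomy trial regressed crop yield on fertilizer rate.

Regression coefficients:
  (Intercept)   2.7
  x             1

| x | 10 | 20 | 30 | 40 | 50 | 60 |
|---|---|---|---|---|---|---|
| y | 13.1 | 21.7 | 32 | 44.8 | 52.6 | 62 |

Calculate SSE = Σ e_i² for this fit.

SSE = 6.56

x=10: ŷ = 2.7 + 10 = 12.7; e = 13.1 − 12.7 = 0.4
x=20: ŷ = 2.7 + 20 = 22.7; e = 21.7 − 22.7 = -1
x=30: ŷ = 2.7 + 30 = 32.7; e = 32 − 32.7 = -0.7
x=40: ŷ = 2.7 + 40 = 42.7; e = 44.8 − 42.7 = 2.1
x=50: ŷ = 2.7 + 50 = 52.7; e = 52.6 − 52.7 = -0.1
x=60: ŷ = 2.7 + 60 = 62.7; e = 62 − 62.7 = -0.7
SSE = 0.16 + 1 + 0.49 + 4.41 + 0.01 + 0.49 = 6.56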